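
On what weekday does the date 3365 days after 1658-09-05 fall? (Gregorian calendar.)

Tuesday

Sep 5, 1658 is a Thursday.
3365 mod 7 = 5, so 3365 days after a Thursday is Thursday + 5 = Tuesday.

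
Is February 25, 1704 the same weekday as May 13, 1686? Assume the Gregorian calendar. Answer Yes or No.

Yes

From May 13, 1686 to Feb 25, 1704 is 6496 days.
6496 mod 7 = 0, so they are the same weekday.
(May 13, 1686 is a Monday; Feb 25, 1704 is a Monday.)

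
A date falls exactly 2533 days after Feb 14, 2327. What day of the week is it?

First find the weekday of Feb 14, 2327. Doomsday rule: the anchor day for the 2300s is Wednesday. For year 27: 27÷12 = 2 r 3, and 3÷4 = 0, so 2+3+0 = 5.
Wednesday + 5 ≡ Monday — that's 2327's doomsday.
In February the doomsday date is Feb 28 (2327 is not a leap year).
Feb 14 is 14 days before Feb 28; 14 mod 7 = 0, so Monday − 0 = Monday.
2533 mod 7 = 6, so 2533 days after a Monday is Monday + 6 = Sunday.

Sunday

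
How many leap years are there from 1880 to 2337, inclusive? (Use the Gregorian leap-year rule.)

Multiples of 4 in [1880,2337]: 115.
Of those, multiples of 100: 5 (not leap unless ÷400).
Multiples of 400: 1.
Leap years = 115 − 5 + 1 = 111.

111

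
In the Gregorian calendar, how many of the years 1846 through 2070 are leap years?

55

Multiples of 4 in [1846,2070]: 56.
Of those, multiples of 100: 2 (not leap unless ÷400).
Multiples of 400: 1.
Leap years = 56 − 2 + 1 = 55.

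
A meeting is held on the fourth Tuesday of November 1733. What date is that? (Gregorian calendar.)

November 1, 1733 is a Sunday.
The first Tuesday is therefore November 3 (2 days later).
The fourth Tuesday is 3 + 3×7 = November 24.

November 24, 1733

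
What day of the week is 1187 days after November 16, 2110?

Nov 16, 2110 is a Sunday.
1187 mod 7 = 4, so 1187 days after a Sunday is Sunday + 4 = Thursday.

Thursday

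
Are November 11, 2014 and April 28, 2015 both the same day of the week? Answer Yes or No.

Yes

From Nov 11, 2014 to Apr 28, 2015 is 168 days.
168 mod 7 = 0, so they are the same weekday.
(Nov 11, 2014 is a Tuesday; Apr 28, 2015 is a Tuesday.)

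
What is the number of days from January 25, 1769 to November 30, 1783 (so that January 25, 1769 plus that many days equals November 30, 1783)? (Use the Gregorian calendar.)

5422

Jan 25, 1769 → Jan 25, 1770: 365 days.
Jan 25, 1770 → Jan 25, 1771: 365 days.
Jan 25, 1771 → Jan 25, 1772: 365 days.
Jan 25, 1772 → Jan 25, 1773: 366 days (Feb 29, 1772 is in that span).
Jan 25, 1773 → Jan 25, 1774: 365 days.
Jan 25, 1774 → Jan 25, 1775: 365 days.
Jan 25, 1775 → Jan 25, 1776: 365 days.
Jan 25, 1776 → Jan 25, 1777: 366 days (Feb 29, 1776 is in that span).
Jan 25, 1777 → Jan 25, 1778: 365 days.
Jan 25, 1778 → Jan 25, 1779: 365 days.
Jan 25, 1779 → Jan 25, 1780: 365 days.
Jan 25, 1780 → Jan 25, 1781: 366 days (Feb 29, 1780 is in that span).
Jan 25, 1781 → Jan 25, 1782: 365 days.
Jan 25, 1782 → Jan 25, 1783: 365 days.
Jan 25, 1783 → Feb 25, 1783: 31 days (January has 31).
Feb 25, 1783 → Mar 25, 1783: 28 days (February has 28).
Mar 25, 1783 → Apr 25, 1783: 31 days (March has 31).
Apr 25, 1783 → May 25, 1783: 30 days (April has 30).
May 25, 1783 → Jun 25, 1783: 31 days (May has 31).
Jun 25, 1783 → Jul 25, 1783: 30 days (June has 30).
Jul 25, 1783 → Aug 25, 1783: 31 days (July has 31).
Aug 25, 1783 → Sep 25, 1783: 31 days (August has 31).
Sep 25, 1783 → Oct 25, 1783: 30 days (September has 30).
Oct 25, 1783 → Nov 25, 1783: 31 days (October has 31).
Nov 25, 1783 → Nov 30, 1783: 5 days.
Total: 5422 days.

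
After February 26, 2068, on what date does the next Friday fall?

March 2, 2068

Feb 26, 2068 is a Sunday.
From Sunday to the next Friday is 5 days.
Feb 26, 2068 + 5 = Mar 2, 2068.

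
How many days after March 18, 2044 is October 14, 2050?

Mar 18, 2044 → Mar 18, 2045: 365 days.
Mar 18, 2045 → Mar 18, 2046: 365 days.
Mar 18, 2046 → Mar 18, 2047: 365 days.
Mar 18, 2047 → Mar 18, 2048: 366 days (Feb 29, 2048 is in that span).
Mar 18, 2048 → Mar 18, 2049: 365 days.
Mar 18, 2049 → Mar 18, 2050: 365 days.
Mar 18, 2050 → Apr 18, 2050: 31 days (March has 31).
Apr 18, 2050 → May 18, 2050: 30 days (April has 30).
May 18, 2050 → Jun 18, 2050: 31 days (May has 31).
Jun 18, 2050 → Jul 18, 2050: 30 days (June has 30).
Jul 18, 2050 → Aug 18, 2050: 31 days (July has 31).
Aug 18, 2050 → Sep 18, 2050: 31 days (August has 31).
Sep 18, 2050 → Oct 14, 2050: 26 days.
Total: 2401 days.

2401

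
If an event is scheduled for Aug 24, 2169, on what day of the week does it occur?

Thursday

Doomsday rule: the anchor day for the 2100s is Sunday. For year 69: 69÷12 = 5 r 9, and 9÷4 = 2, so 5+9+2 = 16.
Sunday + 16 ≡ Tuesday — that's 2169's doomsday.
In August the doomsday date is Aug 8.
Aug 24 is 16 days after Aug 8; 16 mod 7 = 2, so Tuesday + 2 = Thursday.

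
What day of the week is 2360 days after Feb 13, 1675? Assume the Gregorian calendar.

First find the weekday of Feb 13, 1675. Doomsday rule: the anchor day for the 1600s is Tuesday. For year 75: 75÷12 = 6 r 3, and 3÷4 = 0, so 6+3+0 = 9.
Tuesday + 9 ≡ Thursday — that's 1675's doomsday.
In February the doomsday date is Feb 28 (1675 is not a leap year).
Feb 13 is 15 days before Feb 28; 15 mod 7 = 1, so Thursday − 1 = Wednesday.
2360 mod 7 = 1, so 2360 days after a Wednesday is Wednesday + 1 = Thursday.

Thursday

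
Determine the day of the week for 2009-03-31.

Tuesday

Doomsday rule: the anchor day for the 2000s is Tuesday. For year 09: 9÷12 = 0 r 9, and 9÷4 = 2, so 0+9+2 = 11.
Tuesday + 11 ≡ Saturday — that's 2009's doomsday.
In March the doomsday date is Mar 14.
Mar 31 is 17 days after Mar 14; 17 mod 7 = 3, so Saturday + 3 = Tuesday.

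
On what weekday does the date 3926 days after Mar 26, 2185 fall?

Friday

First find the weekday of Mar 26, 2185. Doomsday rule: the anchor day for the 2100s is Sunday. For year 85: 85÷12 = 7 r 1, and 1÷4 = 0, so 7+1+0 = 8.
Sunday + 8 ≡ Monday — that's 2185's doomsday.
In March the doomsday date is Mar 14.
Mar 26 is 12 days after Mar 14; 12 mod 7 = 5, so Monday + 5 = Saturday.
3926 mod 7 = 6, so 3926 days after a Saturday is Saturday + 6 = Friday.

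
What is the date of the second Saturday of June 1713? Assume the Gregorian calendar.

June 10, 1713

June 1, 1713 is a Thursday.
The first Saturday is therefore June 3 (2 days later).
The second Saturday is 3 + 1×7 = June 10.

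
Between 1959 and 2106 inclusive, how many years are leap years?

36

Multiples of 4 in [1959,2106]: 37.
Of those, multiples of 100: 2 (not leap unless ÷400).
Multiples of 400: 1.
Leap years = 37 − 2 + 1 = 36.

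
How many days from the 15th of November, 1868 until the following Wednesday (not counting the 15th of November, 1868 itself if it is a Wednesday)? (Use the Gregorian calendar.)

Nov 15, 1868 is a Sunday.
From Sunday to the next Wednesday is 3 days.

3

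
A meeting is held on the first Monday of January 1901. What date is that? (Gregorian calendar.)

January 7, 1901

January 1, 1901 is a Tuesday.
The first Monday is therefore January 7 (6 days later).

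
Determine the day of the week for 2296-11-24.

Tuesday

Doomsday rule: the anchor day for the 2200s is Friday. For year 96: 96÷12 = 8 r 0, and 0÷4 = 0, so 8+0+0 = 8.
Friday + 8 ≡ Saturday — that's 2296's doomsday.
In November the doomsday date is Nov 7.
Nov 24 is 17 days after Nov 7; 17 mod 7 = 3, so Saturday + 3 = Tuesday.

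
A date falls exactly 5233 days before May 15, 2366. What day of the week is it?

First find the weekday of May 15, 2366. Doomsday rule: the anchor day for the 2300s is Wednesday. For year 66: 66÷12 = 5 r 6, and 6÷4 = 1, so 5+6+1 = 12.
Wednesday + 12 ≡ Monday — that's 2366's doomsday.
In May the doomsday date is May 9.
May 15 is 6 days after May 9; 6 mod 7 = 6, so Monday + 6 = Sunday.
5233 mod 7 = 4, so 5233 days before a Sunday is Sunday − 4 = Wednesday.

Wednesday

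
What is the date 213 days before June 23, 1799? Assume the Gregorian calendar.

November 22, 1798

−23 → May 31, 1799 (end of May, 31 days; 190 left).
−31 → Apr 30, 1799 (end of Apr, 30 days; 159 left).
−30 → Mar 31, 1799 (end of Mar, 31 days; 129 left).
−31 → Feb 28, 1799 (end of Feb, 28 days; 98 left).
−28 → Jan 31, 1799 (end of Jan, 31 days; 70 left).
−31 → Dec 31, 1798 (end of Dec, 31 days; 39 left).
−31 → Nov 30, 1798 (end of Nov, 30 days; 8 left).
−8 → Nov 22, 1798.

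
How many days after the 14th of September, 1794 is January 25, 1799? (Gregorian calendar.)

1594

Sep 14, 1794 → Sep 14, 1795: 365 days.
Sep 14, 1795 → Sep 14, 1796: 366 days (Feb 29, 1796 is in that span).
Sep 14, 1796 → Sep 14, 1797: 365 days.
Sep 14, 1797 → Sep 14, 1798: 365 days.
Sep 14, 1798 → Oct 14, 1798: 30 days (September has 30).
Oct 14, 1798 → Nov 14, 1798: 31 days (October has 31).
Nov 14, 1798 → Dec 14, 1798: 30 days (November has 30).
Dec 14, 1798 → Jan 14, 1799: 31 days (December has 31).
Jan 14, 1799 → Jan 25, 1799: 11 days.
Total: 1594 days.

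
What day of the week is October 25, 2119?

January 1, 2119 is a Sunday.
Jan 1, 2119 → Feb 1, 2119: 31 days (January has 31).
Feb 1, 2119 → Mar 1, 2119: 28 days (February has 28).
Mar 1, 2119 → Apr 1, 2119: 31 days (March has 31).
Apr 1, 2119 → May 1, 2119: 30 days (April has 30).
May 1, 2119 → Jun 1, 2119: 31 days (May has 31).
Jun 1, 2119 → Jul 1, 2119: 30 days (June has 30).
Jul 1, 2119 → Aug 1, 2119: 31 days (July has 31).
Aug 1, 2119 → Sep 1, 2119: 31 days (August has 31).
Sep 1, 2119 → Oct 1, 2119: 30 days (September has 30).
Oct 1, 2119 → Oct 25, 2119: 24 days.
Total: 297 days.
297 mod 7 = 3, so Sunday + 3 = Wednesday.

Wednesday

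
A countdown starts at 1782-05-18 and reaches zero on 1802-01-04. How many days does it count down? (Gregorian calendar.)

May 18, 1782 → May 18, 1783: 365 days.
May 18, 1783 → May 18, 1784: 366 days (Feb 29, 1784 is in that span).
May 18, 1784 → May 18, 1785: 365 days.
May 18, 1785 → May 18, 1786: 365 days.
May 18, 1786 → May 18, 1787: 365 days.
May 18, 1787 → May 18, 1788: 366 days (Feb 29, 1788 is in that span).
May 18, 1788 → May 18, 1789: 365 days.
May 18, 1789 → May 18, 1790: 365 days.
May 18, 1790 → May 18, 1791: 365 days.
May 18, 1791 → May 18, 1792: 366 days (Feb 29, 1792 is in that span).
May 18, 1792 → May 18, 1793: 365 days.
May 18, 1793 → May 18, 1794: 365 days.
May 18, 1794 → May 18, 1795: 365 days.
May 18, 1795 → May 18, 1796: 366 days (Feb 29, 1796 is in that span).
May 18, 1796 → May 18, 1797: 365 days.
May 18, 1797 → May 18, 1798: 365 days.
May 18, 1798 → May 18, 1799: 365 days.
May 18, 1799 → May 18, 1800: 365 days.
May 18, 1800 → May 18, 1801: 365 days.
May 18, 1801 → Jun 18, 1801: 31 days (May has 31).
Jun 18, 1801 → Jul 18, 1801: 30 days (June has 30).
Jul 18, 1801 → Aug 18, 1801: 31 days (July has 31).
Aug 18, 1801 → Sep 18, 1801: 31 days (August has 31).
Sep 18, 1801 → Oct 18, 1801: 30 days (September has 30).
Oct 18, 1801 → Nov 18, 1801: 31 days (October has 31).
Nov 18, 1801 → Dec 18, 1801: 30 days (November has 30).
Dec 18, 1801 → Jan 4, 1802: 17 days.
Total: 7170 days.

7170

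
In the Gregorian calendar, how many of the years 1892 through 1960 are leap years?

17

Multiples of 4 in [1892,1960]: 18.
Of those, multiples of 100: 1 (not leap unless ÷400).
Multiples of 400: 0.
Leap years = 18 − 1 + 0 = 17.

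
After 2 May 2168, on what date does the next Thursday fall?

May 2, 2168 is a Monday.
From Monday to the next Thursday is 3 days.
May 2, 2168 + 3 = May 5, 2168.

May 5, 2168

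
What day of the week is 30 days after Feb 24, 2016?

First find the weekday of Feb 24, 2016. Doomsday rule: the anchor day for the 2000s is Tuesday. For year 16: 16÷12 = 1 r 4, and 4÷4 = 1, so 1+4+1 = 6.
Tuesday + 6 ≡ Monday — that's 2016's doomsday.
In February the doomsday date is Feb 29 (2016 is a leap year (divisible by 4)).
Feb 24 is 5 days before Feb 29; 5 mod 7 = 5, so Monday − 5 = Wednesday.
30 mod 7 = 2, so 30 days after a Wednesday is Wednesday + 2 = Friday.

Friday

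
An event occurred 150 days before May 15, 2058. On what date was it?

−15 → Apr 30, 2058 (end of Apr, 30 days; 135 left).
−30 → Mar 31, 2058 (end of Mar, 31 days; 105 left).
−31 → Feb 28, 2058 (end of Feb, 28 days; 74 left).
−28 → Jan 31, 2058 (end of Jan, 31 days; 46 left).
−31 → Dec 31, 2057 (end of Dec, 31 days; 15 left).
−15 → Dec 16, 2057.

December 16, 2057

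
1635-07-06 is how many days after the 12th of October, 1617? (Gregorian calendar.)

Oct 12, 1617 → Oct 12, 1618: 365 days.
Oct 12, 1618 → Oct 12, 1619: 365 days.
Oct 12, 1619 → Oct 12, 1620: 366 days (Feb 29, 1620 is in that span).
Oct 12, 1620 → Oct 12, 1621: 365 days.
Oct 12, 1621 → Oct 12, 1622: 365 days.
Oct 12, 1622 → Oct 12, 1623: 365 days.
Oct 12, 1623 → Oct 12, 1624: 366 days (Feb 29, 1624 is in that span).
Oct 12, 1624 → Oct 12, 1625: 365 days.
Oct 12, 1625 → Oct 12, 1626: 365 days.
Oct 12, 1626 → Oct 12, 1627: 365 days.
Oct 12, 1627 → Oct 12, 1628: 366 days (Feb 29, 1628 is in that span).
Oct 12, 1628 → Oct 12, 1629: 365 days.
Oct 12, 1629 → Oct 12, 1630: 365 days.
Oct 12, 1630 → Oct 12, 1631: 365 days.
Oct 12, 1631 → Oct 12, 1632: 366 days (Feb 29, 1632 is in that span).
Oct 12, 1632 → Oct 12, 1633: 365 days.
Oct 12, 1633 → Oct 12, 1634: 365 days.
Oct 12, 1634 → Nov 12, 1634: 31 days (October has 31).
Nov 12, 1634 → Dec 12, 1634: 30 days (November has 30).
Dec 12, 1634 → Jan 12, 1635: 31 days (December has 31).
Jan 12, 1635 → Feb 12, 1635: 31 days (January has 31).
Feb 12, 1635 → Mar 12, 1635: 28 days (February has 28).
Mar 12, 1635 → Apr 12, 1635: 31 days (March has 31).
Apr 12, 1635 → May 12, 1635: 30 days (April has 30).
May 12, 1635 → Jun 12, 1635: 31 days (May has 31).
Jun 12, 1635 → Jul 6, 1635: 24 days.
Total: 6476 days.

6476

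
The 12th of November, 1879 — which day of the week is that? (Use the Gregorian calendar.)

Wednesday

January 1, 1879 is a Wednesday.
Jan 1, 1879 → Feb 1, 1879: 31 days (January has 31).
Feb 1, 1879 → Mar 1, 1879: 28 days (February has 28).
Mar 1, 1879 → Apr 1, 1879: 31 days (March has 31).
Apr 1, 1879 → May 1, 1879: 30 days (April has 30).
May 1, 1879 → Jun 1, 1879: 31 days (May has 31).
Jun 1, 1879 → Jul 1, 1879: 30 days (June has 30).
Jul 1, 1879 → Aug 1, 1879: 31 days (July has 31).
Aug 1, 1879 → Sep 1, 1879: 31 days (August has 31).
Sep 1, 1879 → Oct 1, 1879: 30 days (September has 30).
Oct 1, 1879 → Nov 1, 1879: 31 days (October has 31).
Nov 1, 1879 → Nov 12, 1879: 11 days.
Total: 315 days.
315 mod 7 = 0, so Wednesday + 0 = Wednesday.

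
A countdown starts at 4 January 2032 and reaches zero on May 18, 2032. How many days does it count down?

Jan 4, 2032 → Feb 4, 2032: 31 days (January has 31).
Feb 4, 2032 → Mar 4, 2032: 29 days (February has 29).
Mar 4, 2032 → Apr 4, 2032: 31 days (March has 31).
Apr 4, 2032 → May 4, 2032: 30 days (April has 30).
May 4, 2032 → May 18, 2032: 14 days.
Total: 135 days.

135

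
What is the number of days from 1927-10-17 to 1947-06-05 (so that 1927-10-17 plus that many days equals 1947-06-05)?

7171

Oct 17, 1927 → Oct 17, 1928: 366 days (Feb 29, 1928 is in that span).
Oct 17, 1928 → Oct 17, 1929: 365 days.
Oct 17, 1929 → Oct 17, 1930: 365 days.
Oct 17, 1930 → Oct 17, 1931: 365 days.
Oct 17, 1931 → Oct 17, 1932: 366 days (Feb 29, 1932 is in that span).
Oct 17, 1932 → Oct 17, 1933: 365 days.
Oct 17, 1933 → Oct 17, 1934: 365 days.
Oct 17, 1934 → Oct 17, 1935: 365 days.
Oct 17, 1935 → Oct 17, 1936: 366 days (Feb 29, 1936 is in that span).
Oct 17, 1936 → Oct 17, 1937: 365 days.
Oct 17, 1937 → Oct 17, 1938: 365 days.
Oct 17, 1938 → Oct 17, 1939: 365 days.
Oct 17, 1939 → Oct 17, 1940: 366 days (Feb 29, 1940 is in that span).
Oct 17, 1940 → Oct 17, 1941: 365 days.
Oct 17, 1941 → Oct 17, 1942: 365 days.
Oct 17, 1942 → Oct 17, 1943: 365 days.
Oct 17, 1943 → Oct 17, 1944: 366 days (Feb 29, 1944 is in that span).
Oct 17, 1944 → Oct 17, 1945: 365 days.
Oct 17, 1945 → Oct 17, 1946: 365 days.
Oct 17, 1946 → Nov 17, 1946: 31 days (October has 31).
Nov 17, 1946 → Dec 17, 1946: 30 days (November has 30).
Dec 17, 1946 → Jan 17, 1947: 31 days (December has 31).
Jan 17, 1947 → Feb 17, 1947: 31 days (January has 31).
Feb 17, 1947 → Mar 17, 1947: 28 days (February has 28).
Mar 17, 1947 → Apr 17, 1947: 31 days (March has 31).
Apr 17, 1947 → May 17, 1947: 30 days (April has 30).
May 17, 1947 → Jun 5, 1947: 19 days.
Total: 7171 days.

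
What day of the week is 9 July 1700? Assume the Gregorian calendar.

Friday

Doomsday rule: the anchor day for the 1700s is Sunday. For year 00: 0÷12 = 0 r 0, and 0÷4 = 0, so 0+0+0 = 0.
Sunday + 0 ≡ Sunday — that's 1700's doomsday.
In July the doomsday date is Jul 11.
Jul 9 is 2 days before Jul 11; 2 mod 7 = 2, so Sunday − 2 = Friday.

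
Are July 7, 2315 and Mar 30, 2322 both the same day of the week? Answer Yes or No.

No

From Jul 7, 2315 to Mar 30, 2322 is 2458 days.
2458 mod 7 = 1, so they are different weekdays.
(Jul 7, 2315 is a Wednesday; Mar 30, 2322 is a Thursday.)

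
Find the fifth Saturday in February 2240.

February 29, 2240

February 1, 2240 is a Saturday.
The first Saturday is therefore February 1 (same day).
The fifth Saturday is 1 + 4×7 = February 29.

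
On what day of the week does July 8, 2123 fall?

Doomsday rule: the anchor day for the 2100s is Sunday. For year 23: 23÷12 = 1 r 11, and 11÷4 = 2, so 1+11+2 = 14.
Sunday + 14 ≡ Sunday — that's 2123's doomsday.
In July the doomsday date is Jul 11.
Jul 8 is 3 days before Jul 11; 3 mod 7 = 3, so Sunday − 3 = Thursday.

Thursday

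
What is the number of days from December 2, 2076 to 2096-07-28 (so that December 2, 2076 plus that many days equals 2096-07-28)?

Dec 2, 2076 → Dec 2, 2077: 365 days.
Dec 2, 2077 → Dec 2, 2078: 365 days.
Dec 2, 2078 → Dec 2, 2079: 365 days.
Dec 2, 2079 → Dec 2, 2080: 366 days (Feb 29, 2080 is in that span).
Dec 2, 2080 → Dec 2, 2081: 365 days.
Dec 2, 2081 → Dec 2, 2082: 365 days.
Dec 2, 2082 → Dec 2, 2083: 365 days.
Dec 2, 2083 → Dec 2, 2084: 366 days (Feb 29, 2084 is in that span).
Dec 2, 2084 → Dec 2, 2085: 365 days.
Dec 2, 2085 → Dec 2, 2086: 365 days.
Dec 2, 2086 → Dec 2, 2087: 365 days.
Dec 2, 2087 → Dec 2, 2088: 366 days (Feb 29, 2088 is in that span).
Dec 2, 2088 → Dec 2, 2089: 365 days.
Dec 2, 2089 → Dec 2, 2090: 365 days.
Dec 2, 2090 → Dec 2, 2091: 365 days.
Dec 2, 2091 → Dec 2, 2092: 366 days (Feb 29, 2092 is in that span).
Dec 2, 2092 → Dec 2, 2093: 365 days.
Dec 2, 2093 → Dec 2, 2094: 365 days.
Dec 2, 2094 → Dec 2, 2095: 365 days.
Dec 2, 2095 → Jan 2, 2096: 31 days (December has 31).
Jan 2, 2096 → Feb 2, 2096: 31 days (January has 31).
Feb 2, 2096 → Mar 2, 2096: 29 days (February has 29).
Mar 2, 2096 → Apr 2, 2096: 31 days (March has 31).
Apr 2, 2096 → May 2, 2096: 30 days (April has 30).
May 2, 2096 → Jun 2, 2096: 31 days (May has 31).
Jun 2, 2096 → Jul 2, 2096: 30 days (June has 30).
Jul 2, 2096 → Jul 28, 2096: 26 days.
Total: 7178 days.

7178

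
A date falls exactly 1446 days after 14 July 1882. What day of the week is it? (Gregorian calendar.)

Tuesday

First find the weekday of Jul 14, 1882. Doomsday rule: the anchor day for the 1800s is Friday. For year 82: 82÷12 = 6 r 10, and 10÷4 = 2, so 6+10+2 = 18.
Friday + 18 ≡ Tuesday — that's 1882's doomsday.
In July the doomsday date is Jul 11.
Jul 14 is 3 days after Jul 11; 3 mod 7 = 3, so Tuesday + 3 = Friday.
1446 mod 7 = 4, so 1446 days after a Friday is Friday + 4 = Tuesday.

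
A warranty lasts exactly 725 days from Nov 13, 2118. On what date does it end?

+365 (one year) → Nov 13, 2119 (360 left).
Nov has 30 days: +18 → Dec 1, 2119 (342 left).
Dec has 31 days: +31 → Jan 1, 2120 (311 left).
Jan has 31 days: +31 → Feb 1, 2120 (280 left).
Feb has 29 days: +29 → Mar 1, 2120 (251 left).
Mar has 31 days: +31 → Apr 1, 2120 (220 left).
Apr has 30 days: +30 → May 1, 2120 (190 left).
May has 31 days: +31 → Jun 1, 2120 (159 left).
Jun has 30 days: +30 → Jul 1, 2120 (129 left).
Jul has 31 days: +31 → Aug 1, 2120 (98 left).
Aug has 31 days: +31 → Sep 1, 2120 (67 left).
Sep has 30 days: +30 → Oct 1, 2120 (37 left).
Oct has 31 days: +31 → Nov 1, 2120 (6 left).
+6 → Nov 7, 2120.

November 7, 2120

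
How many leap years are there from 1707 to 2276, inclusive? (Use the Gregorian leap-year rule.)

Multiples of 4 in [1707,2276]: 143.
Of those, multiples of 100: 5 (not leap unless ÷400).
Multiples of 400: 1.
Leap years = 143 − 5 + 1 = 139.

139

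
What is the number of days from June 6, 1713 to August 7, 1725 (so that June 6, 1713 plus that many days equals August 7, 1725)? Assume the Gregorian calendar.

4445

Jun 6, 1713 → Jun 6, 1714: 365 days.
Jun 6, 1714 → Jun 6, 1715: 365 days.
Jun 6, 1715 → Jun 6, 1716: 366 days (Feb 29, 1716 is in that span).
Jun 6, 1716 → Jun 6, 1717: 365 days.
Jun 6, 1717 → Jun 6, 1718: 365 days.
Jun 6, 1718 → Jun 6, 1719: 365 days.
Jun 6, 1719 → Jun 6, 1720: 366 days (Feb 29, 1720 is in that span).
Jun 6, 1720 → Jun 6, 1721: 365 days.
Jun 6, 1721 → Jun 6, 1722: 365 days.
Jun 6, 1722 → Jun 6, 1723: 365 days.
Jun 6, 1723 → Jun 6, 1724: 366 days (Feb 29, 1724 is in that span).
Jun 6, 1724 → Jun 6, 1725: 365 days.
Jun 6, 1725 → Jul 6, 1725: 30 days (June has 30).
Jul 6, 1725 → Aug 6, 1725: 31 days (July has 31).
Aug 6, 1725 → Aug 7, 1725: 1 days.
Total: 4445 days.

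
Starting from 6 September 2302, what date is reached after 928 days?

+365 (one year) → Sep 6, 2303 (563 left).
+366 (one year; includes Feb 29, 2304) → Sep 6, 2304 (197 left).
Sep has 30 days: +25 → Oct 1, 2304 (172 left).
Oct has 31 days: +31 → Nov 1, 2304 (141 left).
Nov has 30 days: +30 → Dec 1, 2304 (111 left).
Dec has 31 days: +31 → Jan 1, 2305 (80 left).
Jan has 31 days: +31 → Feb 1, 2305 (49 left).
Feb has 28 days: +28 → Mar 1, 2305 (21 left).
+21 → Mar 22, 2305.

March 22, 2305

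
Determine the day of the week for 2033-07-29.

Doomsday rule: the anchor day for the 2000s is Tuesday. For year 33: 33÷12 = 2 r 9, and 9÷4 = 2, so 2+9+2 = 13.
Tuesday + 13 ≡ Monday — that's 2033's doomsday.
In July the doomsday date is Jul 11.
Jul 29 is 18 days after Jul 11; 18 mod 7 = 4, so Monday + 4 = Friday.

Friday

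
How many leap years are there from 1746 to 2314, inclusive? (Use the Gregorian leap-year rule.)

137

Multiples of 4 in [1746,2314]: 142.
Of those, multiples of 100: 6 (not leap unless ÷400).
Multiples of 400: 1.
Leap years = 142 − 6 + 1 = 137.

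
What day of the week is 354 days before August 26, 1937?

Sunday

Aug 26, 1937 is a Thursday.
354 mod 7 = 4, so 354 days before a Thursday is Thursday − 4 = Sunday.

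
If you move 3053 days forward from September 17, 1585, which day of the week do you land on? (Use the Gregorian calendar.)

Wednesday

Sep 17, 1585 is a Tuesday.
3053 mod 7 = 1, so 3053 days after a Tuesday is Tuesday + 1 = Wednesday.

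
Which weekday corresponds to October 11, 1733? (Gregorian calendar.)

Sunday

Doomsday rule: the anchor day for the 1700s is Sunday. For year 33: 33÷12 = 2 r 9, and 9÷4 = 2, so 2+9+2 = 13.
Sunday + 13 ≡ Saturday — that's 1733's doomsday.
In October the doomsday date is Oct 10.
Oct 11 is 1 day after Oct 10; 1 mod 7 = 1, so Saturday + 1 = Sunday.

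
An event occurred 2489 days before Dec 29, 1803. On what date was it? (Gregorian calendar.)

March 5, 1797

−365 (one year) → Dec 29, 1802 (2124 left).
−365 (one year) → Dec 29, 1801 (1759 left).
−365 (one year) → Dec 29, 1800 (1394 left).
−365 (one year) → Dec 29, 1799 (1029 left).
−365 (one year) → Dec 29, 1798 (664 left).
−365 (one year) → Dec 29, 1797 (299 left).
−29 → Nov 30, 1797 (end of Nov, 30 days; 270 left).
−30 → Oct 31, 1797 (end of Oct, 31 days; 240 left).
−31 → Sep 30, 1797 (end of Sep, 30 days; 209 left).
−30 → Aug 31, 1797 (end of Aug, 31 days; 179 left).
−31 → Jul 31, 1797 (end of Jul, 31 days; 148 left).
−31 → Jun 30, 1797 (end of Jun, 30 days; 117 left).
−30 → May 31, 1797 (end of May, 31 days; 87 left).
−31 → Apr 30, 1797 (end of Apr, 30 days; 56 left).
−30 → Mar 31, 1797 (end of Mar, 31 days; 26 left).
−26 → Mar 5, 1797.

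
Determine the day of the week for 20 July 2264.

Wednesday

Doomsday rule: the anchor day for the 2200s is Friday. For year 64: 64÷12 = 5 r 4, and 4÷4 = 1, so 5+4+1 = 10.
Friday + 10 ≡ Monday — that's 2264's doomsday.
In July the doomsday date is Jul 11.
Jul 20 is 9 days after Jul 11; 9 mod 7 = 2, so Monday + 2 = Wednesday.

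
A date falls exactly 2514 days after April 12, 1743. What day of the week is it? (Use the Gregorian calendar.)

First find the weekday of Apr 12, 1743. Doomsday rule: the anchor day for the 1700s is Sunday. For year 43: 43÷12 = 3 r 7, and 7÷4 = 1, so 3+7+1 = 11.
Sunday + 11 ≡ Thursday — that's 1743's doomsday.
In April the doomsday date is Apr 4.
Apr 12 is 8 days after Apr 4; 8 mod 7 = 1, so Thursday + 1 = Friday.
2514 mod 7 = 1, so 2514 days after a Friday is Friday + 1 = Saturday.

Saturday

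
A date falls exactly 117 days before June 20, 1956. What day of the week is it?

Friday

First find the weekday of Jun 20, 1956. Doomsday rule: the anchor day for the 1900s is Wednesday. For year 56: 56÷12 = 4 r 8, and 8÷4 = 2, so 4+8+2 = 14.
Wednesday + 14 ≡ Wednesday — that's 1956's doomsday.
In June the doomsday date is Jun 6.
Jun 20 is 14 days after Jun 6; 14 mod 7 = 0, so Wednesday + 0 = Wednesday.
117 mod 7 = 5, so 117 days before a Wednesday is Wednesday − 5 = Friday.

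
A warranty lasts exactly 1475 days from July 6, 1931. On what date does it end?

July 20, 1935

+366 (one year; includes Feb 29, 1932) → Jul 6, 1932 (1109 left).
+365 (one year) → Jul 6, 1933 (744 left).
+365 (one year) → Jul 6, 1934 (379 left).
Jul has 31 days: +26 → Aug 1, 1934 (353 left).
Aug has 31 days: +31 → Sep 1, 1934 (322 left).
Sep has 30 days: +30 → Oct 1, 1934 (292 left).
Oct has 31 days: +31 → Nov 1, 1934 (261 left).
Nov has 30 days: +30 → Dec 1, 1934 (231 left).
Dec has 31 days: +31 → Jan 1, 1935 (200 left).
Jan has 31 days: +31 → Feb 1, 1935 (169 left).
Feb has 28 days: +28 → Mar 1, 1935 (141 left).
Mar has 31 days: +31 → Apr 1, 1935 (110 left).
Apr has 30 days: +30 → May 1, 1935 (80 left).
May has 31 days: +31 → Jun 1, 1935 (49 left).
Jun has 30 days: +30 → Jul 1, 1935 (19 left).
+19 → Jul 20, 1935.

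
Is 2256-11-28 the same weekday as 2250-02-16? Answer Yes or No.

From Feb 16, 2250 to Nov 28, 2256 is 2477 days.
2477 mod 7 = 6, so they are different weekdays.
(Feb 16, 2250 is a Saturday; Nov 28, 2256 is a Friday.)

No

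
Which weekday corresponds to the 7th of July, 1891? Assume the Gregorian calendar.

Tuesday

Doomsday rule: the anchor day for the 1800s is Friday. For year 91: 91÷12 = 7 r 7, and 7÷4 = 1, so 7+7+1 = 15.
Friday + 15 ≡ Saturday — that's 1891's doomsday.
In July the doomsday date is Jul 11.
Jul 7 is 4 days before Jul 11; 4 mod 7 = 4, so Saturday − 4 = Tuesday.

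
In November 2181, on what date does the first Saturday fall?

November 1, 2181 is a Thursday.
The first Saturday is therefore November 3 (2 days later).

November 3, 2181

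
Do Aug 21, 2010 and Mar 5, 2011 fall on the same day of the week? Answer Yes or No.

From Aug 21, 2010 to Mar 5, 2011 is 196 days.
196 mod 7 = 0, so they are the same weekday.
(Aug 21, 2010 is a Saturday; Mar 5, 2011 is a Saturday.)

Yes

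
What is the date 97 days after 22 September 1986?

December 28, 1986

Sep has 30 days: +9 → Oct 1, 1986 (88 left).
Oct has 31 days: +31 → Nov 1, 1986 (57 left).
Nov has 30 days: +30 → Dec 1, 1986 (27 left).
+27 → Dec 28, 1986.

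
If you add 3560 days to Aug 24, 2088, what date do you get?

+365 (one year) → Aug 24, 2089 (3195 left).
+365 (one year) → Aug 24, 2090 (2830 left).
+365 (one year) → Aug 24, 2091 (2465 left).
+366 (one year; includes Feb 29, 2092) → Aug 24, 2092 (2099 left).
+365 (one year) → Aug 24, 2093 (1734 left).
+365 (one year) → Aug 24, 2094 (1369 left).
+365 (one year) → Aug 24, 2095 (1004 left).
+366 (one year; includes Feb 29, 2096) → Aug 24, 2096 (638 left).
+365 (one year) → Aug 24, 2097 (273 left).
Aug has 31 days: +8 → Sep 1, 2097 (265 left).
Sep has 30 days: +30 → Oct 1, 2097 (235 left).
Oct has 31 days: +31 → Nov 1, 2097 (204 left).
Nov has 30 days: +30 → Dec 1, 2097 (174 left).
Dec has 31 days: +31 → Jan 1, 2098 (143 left).
Jan has 31 days: +31 → Feb 1, 2098 (112 left).
Feb has 28 days: +28 → Mar 1, 2098 (84 left).
Mar has 31 days: +31 → Apr 1, 2098 (53 left).
Apr has 30 days: +30 → May 1, 2098 (23 left).
+23 → May 24, 2098.

May 24, 2098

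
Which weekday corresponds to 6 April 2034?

Thursday

Doomsday rule: the anchor day for the 2000s is Tuesday. For year 34: 34÷12 = 2 r 10, and 10÷4 = 2, so 2+10+2 = 14.
Tuesday + 14 ≡ Tuesday — that's 2034's doomsday.
In April the doomsday date is Apr 4.
Apr 6 is 2 days after Apr 4; 2 mod 7 = 2, so Tuesday + 2 = Thursday.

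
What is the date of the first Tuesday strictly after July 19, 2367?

Jul 19, 2367 is a Wednesday.
From Wednesday to the next Tuesday is 6 days.
Jul 19, 2367 + 6 = Jul 25, 2367.

July 25, 2367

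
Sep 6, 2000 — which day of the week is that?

Doomsday rule: the anchor day for the 2000s is Tuesday. For year 00: 0÷12 = 0 r 0, and 0÷4 = 0, so 0+0+0 = 0.
Tuesday + 0 ≡ Tuesday — that's 2000's doomsday.
In September the doomsday date is Sep 5.
Sep 6 is 1 day after Sep 5; 1 mod 7 = 1, so Tuesday + 1 = Wednesday.

Wednesday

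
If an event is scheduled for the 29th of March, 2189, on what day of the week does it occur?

Sunday

Doomsday rule: the anchor day for the 2100s is Sunday. For year 89: 89÷12 = 7 r 5, and 5÷4 = 1, so 7+5+1 = 13.
Sunday + 13 ≡ Saturday — that's 2189's doomsday.
In March the doomsday date is Mar 14.
Mar 29 is 15 days after Mar 14; 15 mod 7 = 1, so Saturday + 1 = Sunday.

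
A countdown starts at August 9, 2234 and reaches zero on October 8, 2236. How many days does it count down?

791

Aug 9, 2234 → Aug 9, 2235: 365 days.
Aug 9, 2235 → Aug 9, 2236: 366 days (Feb 29, 2236 is in that span).
Aug 9, 2236 → Sep 9, 2236: 31 days (August has 31).
Sep 9, 2236 → Oct 8, 2236: 29 days.
Total: 791 days.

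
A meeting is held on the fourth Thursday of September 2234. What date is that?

September 25, 2234

September 1, 2234 is a Monday.
The first Thursday is therefore September 4 (3 days later).
The fourth Thursday is 4 + 3×7 = September 25.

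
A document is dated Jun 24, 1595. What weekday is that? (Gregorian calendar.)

Doomsday rule: the anchor day for the 1500s is Wednesday. For year 95: 95÷12 = 7 r 11, and 11÷4 = 2, so 7+11+2 = 20.
Wednesday + 20 ≡ Tuesday — that's 1595's doomsday.
In June the doomsday date is Jun 6.
Jun 24 is 18 days after Jun 6; 18 mod 7 = 4, so Tuesday + 4 = Saturday.

Saturday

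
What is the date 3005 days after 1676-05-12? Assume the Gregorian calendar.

August 3, 1684

+365 (one year) → May 12, 1677 (2640 left).
+365 (one year) → May 12, 1678 (2275 left).
+365 (one year) → May 12, 1679 (1910 left).
+366 (one year; includes Feb 29, 1680) → May 12, 1680 (1544 left).
+365 (one year) → May 12, 1681 (1179 left).
+365 (one year) → May 12, 1682 (814 left).
+365 (one year) → May 12, 1683 (449 left).
+366 (one year; includes Feb 29, 1684) → May 12, 1684 (83 left).
May has 31 days: +20 → Jun 1, 1684 (63 left).
Jun has 30 days: +30 → Jul 1, 1684 (33 left).
Jul has 31 days: +31 → Aug 1, 1684 (2 left).
+2 → Aug 3, 1684.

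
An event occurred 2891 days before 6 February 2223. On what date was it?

March 9, 2215

−365 (one year) → Feb 6, 2222 (2526 left).
−365 (one year) → Feb 6, 2221 (2161 left).
−366 (one year; includes Feb 29, 2220) → Feb 6, 2220 (1795 left).
−365 (one year) → Feb 6, 2219 (1430 left).
−365 (one year) → Feb 6, 2218 (1065 left).
−365 (one year) → Feb 6, 2217 (700 left).
−366 (one year; includes Feb 29, 2216) → Feb 6, 2216 (334 left).
−6 → Jan 31, 2216 (end of Jan, 31 days; 328 left).
−31 → Dec 31, 2215 (end of Dec, 31 days; 297 left).
−31 → Nov 30, 2215 (end of Nov, 30 days; 266 left).
−30 → Oct 31, 2215 (end of Oct, 31 days; 236 left).
−31 → Sep 30, 2215 (end of Sep, 30 days; 205 left).
−30 → Aug 31, 2215 (end of Aug, 31 days; 175 left).
−31 → Jul 31, 2215 (end of Jul, 31 days; 144 left).
−31 → Jun 30, 2215 (end of Jun, 30 days; 113 left).
−30 → May 31, 2215 (end of May, 31 days; 83 left).
−31 → Apr 30, 2215 (end of Apr, 30 days; 52 left).
−30 → Mar 31, 2215 (end of Mar, 31 days; 22 left).
−22 → Mar 9, 2215.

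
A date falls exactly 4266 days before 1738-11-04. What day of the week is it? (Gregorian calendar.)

First find the weekday of Nov 4, 1738. Doomsday rule: the anchor day for the 1700s is Sunday. For year 38: 38÷12 = 3 r 2, and 2÷4 = 0, so 3+2+0 = 5.
Sunday + 5 ≡ Friday — that's 1738's doomsday.
In November the doomsday date is Nov 7.
Nov 4 is 3 days before Nov 7; 3 mod 7 = 3, so Friday − 3 = Tuesday.
4266 mod 7 = 3, so 4266 days before a Tuesday is Tuesday − 3 = Saturday.

Saturday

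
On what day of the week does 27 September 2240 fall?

January 1, 2240 is a Wednesday.
Jan 1, 2240 → Feb 1, 2240: 31 days (January has 31).
Feb 1, 2240 → Mar 1, 2240: 29 days (February has 29).
Mar 1, 2240 → Apr 1, 2240: 31 days (March has 31).
Apr 1, 2240 → May 1, 2240: 30 days (April has 30).
May 1, 2240 → Jun 1, 2240: 31 days (May has 31).
Jun 1, 2240 → Jul 1, 2240: 30 days (June has 30).
Jul 1, 2240 → Aug 1, 2240: 31 days (July has 31).
Aug 1, 2240 → Sep 1, 2240: 31 days (August has 31).
Sep 1, 2240 → Sep 27, 2240: 26 days.
Total: 270 days.
270 mod 7 = 4, so Wednesday + 4 = Sunday.

Sunday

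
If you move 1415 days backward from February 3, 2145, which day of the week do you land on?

Tuesday

Feb 3, 2145 is a Wednesday.
1415 mod 7 = 1, so 1415 days before a Wednesday is Wednesday − 1 = Tuesday.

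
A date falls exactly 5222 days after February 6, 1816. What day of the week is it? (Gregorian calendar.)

First find the weekday of Feb 6, 1816. Doomsday rule: the anchor day for the 1800s is Friday. For year 16: 16÷12 = 1 r 4, and 4÷4 = 1, so 1+4+1 = 6.
Friday + 6 ≡ Thursday — that's 1816's doomsday.
In February the doomsday date is Feb 29 (1816 is a leap year (divisible by 4)).
Feb 6 is 23 days before Feb 29; 23 mod 7 = 2, so Thursday − 2 = Tuesday.
5222 mod 7 = 0, so 5222 days after a Tuesday is Tuesday + 0 = Tuesday.

Tuesday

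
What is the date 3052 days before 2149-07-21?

March 13, 2141

−365 (one year) → Jul 21, 2148 (2687 left).
−366 (one year; includes Feb 29, 2148) → Jul 21, 2147 (2321 left).
−365 (one year) → Jul 21, 2146 (1956 left).
−365 (one year) → Jul 21, 2145 (1591 left).
−365 (one year) → Jul 21, 2144 (1226 left).
−366 (one year; includes Feb 29, 2144) → Jul 21, 2143 (860 left).
−365 (one year) → Jul 21, 2142 (495 left).
−365 (one year) → Jul 21, 2141 (130 left).
−21 → Jun 30, 2141 (end of Jun, 30 days; 109 left).
−30 → May 31, 2141 (end of May, 31 days; 79 left).
−31 → Apr 30, 2141 (end of Apr, 30 days; 48 left).
−30 → Mar 31, 2141 (end of Mar, 31 days; 18 left).
−18 → Mar 13, 2141.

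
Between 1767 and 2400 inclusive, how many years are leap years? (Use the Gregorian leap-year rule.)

154

Multiples of 4 in [1767,2400]: 159.
Of those, multiples of 100: 7 (not leap unless ÷400).
Multiples of 400: 2.
Leap years = 159 − 7 + 2 = 154.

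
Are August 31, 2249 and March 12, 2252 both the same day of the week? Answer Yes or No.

From Aug 31, 2249 to Mar 12, 2252 is 924 days.
924 mod 7 = 0, so they are the same weekday.
(Aug 31, 2249 is a Friday; Mar 12, 2252 is a Friday.)

Yes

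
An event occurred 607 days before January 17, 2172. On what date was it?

−365 (one year) → Jan 17, 2171 (242 left).
−17 → Dec 31, 2170 (end of Dec, 31 days; 225 left).
−31 → Nov 30, 2170 (end of Nov, 30 days; 194 left).
−30 → Oct 31, 2170 (end of Oct, 31 days; 164 left).
−31 → Sep 30, 2170 (end of Sep, 30 days; 133 left).
−30 → Aug 31, 2170 (end of Aug, 31 days; 103 left).
−31 → Jul 31, 2170 (end of Jul, 31 days; 72 left).
−31 → Jun 30, 2170 (end of Jun, 30 days; 41 left).
−30 → May 31, 2170 (end of May, 31 days; 11 left).
−11 → May 20, 2170.

May 20, 2170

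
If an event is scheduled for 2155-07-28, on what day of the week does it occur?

Monday

Doomsday rule: the anchor day for the 2100s is Sunday. For year 55: 55÷12 = 4 r 7, and 7÷4 = 1, so 4+7+1 = 12.
Sunday + 12 ≡ Friday — that's 2155's doomsday.
In July the doomsday date is Jul 11.
Jul 28 is 17 days after Jul 11; 17 mod 7 = 3, so Friday + 3 = Monday.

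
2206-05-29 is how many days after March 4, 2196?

Mar 4, 2196 → Mar 4, 2197: 365 days.
Mar 4, 2197 → Mar 4, 2198: 365 days.
Mar 4, 2198 → Mar 4, 2199: 365 days.
Mar 4, 2199 → Mar 4, 2200: 365 days.
Mar 4, 2200 → Mar 4, 2201: 365 days.
Mar 4, 2201 → Mar 4, 2202: 365 days.
Mar 4, 2202 → Mar 4, 2203: 365 days.
Mar 4, 2203 → Mar 4, 2204: 366 days (Feb 29, 2204 is in that span).
Mar 4, 2204 → Mar 4, 2205: 365 days.
Mar 4, 2205 → Mar 4, 2206: 365 days.
Mar 4, 2206 → Apr 4, 2206: 31 days (March has 31).
Apr 4, 2206 → May 4, 2206: 30 days (April has 30).
May 4, 2206 → May 29, 2206: 25 days.
Total: 3737 days.

3737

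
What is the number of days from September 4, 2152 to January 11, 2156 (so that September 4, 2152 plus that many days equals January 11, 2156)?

Sep 4, 2152 → Sep 4, 2153: 365 days.
Sep 4, 2153 → Sep 4, 2154: 365 days.
Sep 4, 2154 → Sep 4, 2155: 365 days.
Sep 4, 2155 → Oct 4, 2155: 30 days (September has 30).
Oct 4, 2155 → Nov 4, 2155: 31 days (October has 31).
Nov 4, 2155 → Dec 4, 2155: 30 days (November has 30).
Dec 4, 2155 → Jan 4, 2156: 31 days (December has 31).
Jan 4, 2156 → Jan 11, 2156: 7 days.
Total: 1224 days.

1224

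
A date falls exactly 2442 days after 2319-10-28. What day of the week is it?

Oct 28, 2319 is a Tuesday.
2442 mod 7 = 6, so 2442 days after a Tuesday is Tuesday + 6 = Monday.

Monday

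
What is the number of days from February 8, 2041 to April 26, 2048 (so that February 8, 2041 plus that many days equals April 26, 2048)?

2634

Feb 8, 2041 → Feb 8, 2042: 365 days.
Feb 8, 2042 → Feb 8, 2043: 365 days.
Feb 8, 2043 → Feb 8, 2044: 365 days.
Feb 8, 2044 → Feb 8, 2045: 366 days (Feb 29, 2044 is in that span).
Feb 8, 2045 → Feb 8, 2046: 365 days.
Feb 8, 2046 → Feb 8, 2047: 365 days.
Feb 8, 2047 → Feb 8, 2048: 365 days.
Feb 8, 2048 → Mar 8, 2048: 29 days (February has 29).
Mar 8, 2048 → Apr 8, 2048: 31 days (March has 31).
Apr 8, 2048 → Apr 26, 2048: 18 days.
Total: 2634 days.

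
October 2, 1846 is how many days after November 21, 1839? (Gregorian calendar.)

2507

Nov 21, 1839 → Nov 21, 1840: 366 days (Feb 29, 1840 is in that span).
Nov 21, 1840 → Nov 21, 1841: 365 days.
Nov 21, 1841 → Nov 21, 1842: 365 days.
Nov 21, 1842 → Nov 21, 1843: 365 days.
Nov 21, 1843 → Nov 21, 1844: 366 days (Feb 29, 1844 is in that span).
Nov 21, 1844 → Nov 21, 1845: 365 days.
Nov 21, 1845 → Dec 21, 1845: 30 days (November has 30).
Dec 21, 1845 → Jan 21, 1846: 31 days (December has 31).
Jan 21, 1846 → Feb 21, 1846: 31 days (January has 31).
Feb 21, 1846 → Mar 21, 1846: 28 days (February has 28).
Mar 21, 1846 → Apr 21, 1846: 31 days (March has 31).
Apr 21, 1846 → May 21, 1846: 30 days (April has 30).
May 21, 1846 → Jun 21, 1846: 31 days (May has 31).
Jun 21, 1846 → Jul 21, 1846: 30 days (June has 30).
Jul 21, 1846 → Aug 21, 1846: 31 days (July has 31).
Aug 21, 1846 → Sep 21, 1846: 31 days (August has 31).
Sep 21, 1846 → Oct 2, 1846: 11 days.
Total: 2507 days.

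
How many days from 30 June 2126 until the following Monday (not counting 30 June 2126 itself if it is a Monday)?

1

Jun 30, 2126 is a Sunday.
From Sunday to the next Monday is 1 day.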